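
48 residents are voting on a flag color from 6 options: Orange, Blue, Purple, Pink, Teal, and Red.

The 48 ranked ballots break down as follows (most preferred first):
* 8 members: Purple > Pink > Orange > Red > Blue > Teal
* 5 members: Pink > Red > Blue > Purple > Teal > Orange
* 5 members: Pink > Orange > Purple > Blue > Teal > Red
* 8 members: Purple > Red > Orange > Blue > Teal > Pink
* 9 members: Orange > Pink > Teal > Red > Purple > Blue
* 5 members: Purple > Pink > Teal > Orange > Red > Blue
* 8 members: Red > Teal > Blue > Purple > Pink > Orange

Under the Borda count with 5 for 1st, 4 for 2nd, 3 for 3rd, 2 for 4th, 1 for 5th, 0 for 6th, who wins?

Purple

Orange: 8×3 + 5×0 + 5×4 + 8×3 + 9×5 + 5×2 + 8×0 = 123
Blue: 8×1 + 5×3 + 5×2 + 8×2 + 9×0 + 5×0 + 8×3 = 73
Purple: 8×5 + 5×2 + 5×3 + 8×5 + 9×1 + 5×5 + 8×2 = 155
Pink: 8×4 + 5×5 + 5×5 + 8×0 + 9×4 + 5×4 + 8×1 = 146
Teal: 8×0 + 5×1 + 5×1 + 8×1 + 9×3 + 5×3 + 8×4 = 92
Red: 8×2 + 5×4 + 5×0 + 8×4 + 9×2 + 5×1 + 8×5 = 131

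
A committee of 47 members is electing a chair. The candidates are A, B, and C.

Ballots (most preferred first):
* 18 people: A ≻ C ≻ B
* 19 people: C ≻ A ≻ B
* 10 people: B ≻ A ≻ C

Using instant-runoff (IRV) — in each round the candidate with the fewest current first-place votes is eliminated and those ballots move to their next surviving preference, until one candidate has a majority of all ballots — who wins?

A

Round 1: A 18, B 10, C 19. B eliminated.
Round 2: A 28, C 19. A has a majority (≥24).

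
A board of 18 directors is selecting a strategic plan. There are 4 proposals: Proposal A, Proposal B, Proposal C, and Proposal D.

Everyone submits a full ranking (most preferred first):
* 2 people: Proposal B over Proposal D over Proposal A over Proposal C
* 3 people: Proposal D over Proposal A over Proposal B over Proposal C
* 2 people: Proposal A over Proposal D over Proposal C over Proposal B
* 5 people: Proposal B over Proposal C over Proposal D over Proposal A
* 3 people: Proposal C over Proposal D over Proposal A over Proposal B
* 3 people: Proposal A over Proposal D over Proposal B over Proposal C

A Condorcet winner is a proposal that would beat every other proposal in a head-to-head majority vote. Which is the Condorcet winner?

Proposal D

Proposal D vs Proposal A: 13–5
Proposal D vs Proposal B: 11–7
Proposal D vs Proposal C: 10–8
Proposal D beats every other proposal.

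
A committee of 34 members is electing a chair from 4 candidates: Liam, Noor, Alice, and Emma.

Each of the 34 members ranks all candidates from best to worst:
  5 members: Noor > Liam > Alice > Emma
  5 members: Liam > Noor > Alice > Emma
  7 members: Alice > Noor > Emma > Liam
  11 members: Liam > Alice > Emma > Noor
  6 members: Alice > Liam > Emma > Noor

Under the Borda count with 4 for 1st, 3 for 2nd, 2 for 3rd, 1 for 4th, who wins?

Liam: 5×3 + 5×4 + 7×1 + 11×4 + 6×3 = 104
Noor: 5×4 + 5×3 + 7×3 + 11×1 + 6×1 = 73
Alice: 5×2 + 5×2 + 7×4 + 11×3 + 6×4 = 105
Emma: 5×1 + 5×1 + 7×2 + 11×2 + 6×2 = 58

Alice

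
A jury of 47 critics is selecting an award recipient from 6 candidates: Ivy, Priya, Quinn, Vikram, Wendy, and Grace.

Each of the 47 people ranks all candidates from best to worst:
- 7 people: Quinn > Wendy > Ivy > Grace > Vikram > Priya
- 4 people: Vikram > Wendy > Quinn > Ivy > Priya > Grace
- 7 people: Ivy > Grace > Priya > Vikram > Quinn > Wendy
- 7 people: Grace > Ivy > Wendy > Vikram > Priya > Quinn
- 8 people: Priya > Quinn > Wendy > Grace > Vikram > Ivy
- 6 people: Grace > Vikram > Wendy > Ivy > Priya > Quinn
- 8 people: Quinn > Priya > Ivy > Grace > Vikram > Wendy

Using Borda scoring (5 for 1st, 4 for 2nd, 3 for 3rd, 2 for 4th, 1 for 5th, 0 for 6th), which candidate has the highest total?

Grace

Ivy: 7×3 + 4×2 + 7×5 + 7×4 + 8×0 + 6×2 + 8×3 = 128
Priya: 7×0 + 4×1 + 7×3 + 7×1 + 8×5 + 6×1 + 8×4 = 110
Quinn: 7×5 + 4×3 + 7×1 + 7×0 + 8×4 + 6×0 + 8×5 = 126
Vikram: 7×1 + 4×5 + 7×2 + 7×2 + 8×1 + 6×4 + 8×1 = 95
Wendy: 7×4 + 4×4 + 7×0 + 7×3 + 8×3 + 6×3 + 8×0 = 107
Grace: 7×2 + 4×0 + 7×4 + 7×5 + 8×2 + 6×5 + 8×2 = 139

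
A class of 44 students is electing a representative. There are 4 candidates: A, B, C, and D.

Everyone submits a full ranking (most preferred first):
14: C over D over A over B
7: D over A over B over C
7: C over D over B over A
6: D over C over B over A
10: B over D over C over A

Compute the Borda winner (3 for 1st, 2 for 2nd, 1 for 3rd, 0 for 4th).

A: 14×1 + 7×2 + 7×0 + 6×0 + 10×0 = 28
B: 14×0 + 7×1 + 7×1 + 6×1 + 10×3 = 50
C: 14×3 + 7×0 + 7×3 + 6×2 + 10×1 = 85
D: 14×2 + 7×3 + 7×2 + 6×3 + 10×2 = 101

D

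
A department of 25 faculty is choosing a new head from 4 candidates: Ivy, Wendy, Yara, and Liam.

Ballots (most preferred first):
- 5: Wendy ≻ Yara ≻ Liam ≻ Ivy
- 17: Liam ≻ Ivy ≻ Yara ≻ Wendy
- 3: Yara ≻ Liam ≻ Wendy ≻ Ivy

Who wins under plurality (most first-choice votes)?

First-place votes: Ivy 0, Wendy 5, Yara 3, Liam 17.

Liam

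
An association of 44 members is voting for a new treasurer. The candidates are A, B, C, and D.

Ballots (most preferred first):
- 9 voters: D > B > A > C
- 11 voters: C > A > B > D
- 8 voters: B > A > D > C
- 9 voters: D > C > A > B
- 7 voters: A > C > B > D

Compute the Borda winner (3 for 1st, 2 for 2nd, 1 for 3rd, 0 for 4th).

A: 9×1 + 11×2 + 8×2 + 9×1 + 7×3 = 77
B: 9×2 + 11×1 + 8×3 + 9×0 + 7×1 = 60
C: 9×0 + 11×3 + 8×0 + 9×2 + 7×2 = 65
D: 9×3 + 11×0 + 8×1 + 9×3 + 7×0 = 62

A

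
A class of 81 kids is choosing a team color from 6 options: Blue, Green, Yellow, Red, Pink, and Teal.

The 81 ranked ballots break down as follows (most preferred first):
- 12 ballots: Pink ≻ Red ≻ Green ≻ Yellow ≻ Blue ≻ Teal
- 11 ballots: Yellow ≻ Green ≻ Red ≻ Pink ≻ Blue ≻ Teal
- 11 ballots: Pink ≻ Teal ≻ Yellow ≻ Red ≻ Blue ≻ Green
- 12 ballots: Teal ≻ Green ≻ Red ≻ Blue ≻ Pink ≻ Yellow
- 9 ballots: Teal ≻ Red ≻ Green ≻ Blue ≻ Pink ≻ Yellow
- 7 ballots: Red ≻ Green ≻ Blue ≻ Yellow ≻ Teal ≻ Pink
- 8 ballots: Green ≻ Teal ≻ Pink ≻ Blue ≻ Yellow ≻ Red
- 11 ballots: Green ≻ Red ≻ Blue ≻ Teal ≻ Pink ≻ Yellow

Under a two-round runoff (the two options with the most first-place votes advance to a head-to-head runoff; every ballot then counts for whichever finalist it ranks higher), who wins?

Round 1 first-place votes: Blue 0, Green 19, Yellow 11, Red 7, Pink 23, Teal 21. Pink and Teal advance.
Runoff: Pink is ranked above Teal on 34 ballots, Teal above Pink on 47.

Teal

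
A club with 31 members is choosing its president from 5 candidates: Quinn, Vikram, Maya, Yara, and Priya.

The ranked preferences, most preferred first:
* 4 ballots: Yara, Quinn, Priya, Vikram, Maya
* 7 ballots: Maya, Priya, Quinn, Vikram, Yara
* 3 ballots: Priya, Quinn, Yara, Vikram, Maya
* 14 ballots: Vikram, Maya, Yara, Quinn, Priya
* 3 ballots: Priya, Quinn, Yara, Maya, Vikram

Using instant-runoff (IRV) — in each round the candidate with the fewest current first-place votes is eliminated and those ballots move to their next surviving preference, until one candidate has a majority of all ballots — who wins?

Priya

Round 1: Quinn 0, Vikram 14, Maya 7, Yara 4, Priya 6. Quinn eliminated.
Round 2: Vikram 14, Maya 7, Yara 4, Priya 6. Yara eliminated.
Round 3: Vikram 14, Maya 7, Priya 10. Maya eliminated.
Round 4: Vikram 14, Priya 17. Priya has a majority (≥16).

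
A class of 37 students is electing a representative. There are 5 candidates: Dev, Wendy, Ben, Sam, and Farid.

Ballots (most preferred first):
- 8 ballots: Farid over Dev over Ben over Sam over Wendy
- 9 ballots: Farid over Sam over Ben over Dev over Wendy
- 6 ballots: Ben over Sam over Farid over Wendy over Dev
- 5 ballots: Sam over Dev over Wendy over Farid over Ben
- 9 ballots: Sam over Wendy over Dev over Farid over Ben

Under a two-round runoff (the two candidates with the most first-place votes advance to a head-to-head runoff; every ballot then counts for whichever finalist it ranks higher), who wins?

Round 1 first-place votes: Dev 0, Wendy 0, Ben 6, Sam 14, Farid 17. Farid and Sam advance.
Runoff: Farid is ranked above Sam on 17 ballots, Sam above Farid on 20.

Sam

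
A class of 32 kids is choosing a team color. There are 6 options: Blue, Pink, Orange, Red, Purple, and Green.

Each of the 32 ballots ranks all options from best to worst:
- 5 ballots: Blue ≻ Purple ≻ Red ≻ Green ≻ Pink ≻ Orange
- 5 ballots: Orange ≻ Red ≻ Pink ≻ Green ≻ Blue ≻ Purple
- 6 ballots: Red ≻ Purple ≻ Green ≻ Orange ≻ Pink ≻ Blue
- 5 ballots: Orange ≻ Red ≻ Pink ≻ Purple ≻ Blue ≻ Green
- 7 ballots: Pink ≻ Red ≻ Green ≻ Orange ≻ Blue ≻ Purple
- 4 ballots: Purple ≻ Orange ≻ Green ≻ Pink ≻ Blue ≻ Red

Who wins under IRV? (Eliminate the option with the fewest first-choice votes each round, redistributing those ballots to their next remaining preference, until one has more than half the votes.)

Red

Round 1: Blue 5, Pink 7, Orange 10, Red 6, Purple 4, Green 0. Green eliminated.
Round 2: Blue 5, Pink 7, Orange 10, Red 6, Purple 4. Purple eliminated.
Round 3: Blue 5, Pink 7, Orange 14, Red 6. Blue eliminated.
Round 4: Pink 7, Orange 14, Red 11. Pink eliminated.
Round 5: Orange 14, Red 18. Red has a majority (≥17).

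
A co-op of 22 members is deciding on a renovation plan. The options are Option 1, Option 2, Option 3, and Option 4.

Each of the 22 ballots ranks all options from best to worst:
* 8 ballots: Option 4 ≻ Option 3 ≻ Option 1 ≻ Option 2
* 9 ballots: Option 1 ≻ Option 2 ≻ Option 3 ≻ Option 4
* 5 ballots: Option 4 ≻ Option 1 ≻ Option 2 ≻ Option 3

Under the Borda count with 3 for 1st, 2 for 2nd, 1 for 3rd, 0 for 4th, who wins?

Option 1

Option 1: 8×1 + 9×3 + 5×2 = 45
Option 2: 8×0 + 9×2 + 5×1 = 23
Option 3: 8×2 + 9×1 + 5×0 = 25
Option 4: 8×3 + 9×0 + 5×3 = 39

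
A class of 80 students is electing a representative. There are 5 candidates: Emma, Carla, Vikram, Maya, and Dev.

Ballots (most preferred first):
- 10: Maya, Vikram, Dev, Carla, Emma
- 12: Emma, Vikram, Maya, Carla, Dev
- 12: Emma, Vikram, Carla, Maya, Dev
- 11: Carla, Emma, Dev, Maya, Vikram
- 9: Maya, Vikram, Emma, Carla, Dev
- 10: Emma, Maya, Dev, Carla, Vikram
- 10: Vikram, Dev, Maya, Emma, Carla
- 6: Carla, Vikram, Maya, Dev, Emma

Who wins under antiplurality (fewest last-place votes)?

Last-place votes: Emma 16, Carla 10, Vikram 21, Maya 0, Dev 33.

Maya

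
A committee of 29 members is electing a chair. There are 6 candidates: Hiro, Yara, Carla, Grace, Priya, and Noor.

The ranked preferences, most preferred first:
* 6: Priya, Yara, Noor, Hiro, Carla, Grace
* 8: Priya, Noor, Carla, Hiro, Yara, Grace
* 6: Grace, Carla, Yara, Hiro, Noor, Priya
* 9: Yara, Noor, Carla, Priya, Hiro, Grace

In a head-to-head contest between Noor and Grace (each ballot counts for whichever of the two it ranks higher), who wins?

Noor

Noor is ranked above Grace on 23 ballots; Grace above Noor on 6.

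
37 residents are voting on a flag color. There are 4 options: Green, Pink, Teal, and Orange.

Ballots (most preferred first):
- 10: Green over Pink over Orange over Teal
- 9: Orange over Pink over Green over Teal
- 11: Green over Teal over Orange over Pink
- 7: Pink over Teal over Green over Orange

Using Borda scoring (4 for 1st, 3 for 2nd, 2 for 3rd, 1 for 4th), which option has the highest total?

Green: 10×4 + 9×2 + 11×4 + 7×2 = 116
Pink: 10×3 + 9×3 + 11×1 + 7×4 = 96
Teal: 10×1 + 9×1 + 11×3 + 7×3 = 73
Orange: 10×2 + 9×4 + 11×2 + 7×1 = 85

Green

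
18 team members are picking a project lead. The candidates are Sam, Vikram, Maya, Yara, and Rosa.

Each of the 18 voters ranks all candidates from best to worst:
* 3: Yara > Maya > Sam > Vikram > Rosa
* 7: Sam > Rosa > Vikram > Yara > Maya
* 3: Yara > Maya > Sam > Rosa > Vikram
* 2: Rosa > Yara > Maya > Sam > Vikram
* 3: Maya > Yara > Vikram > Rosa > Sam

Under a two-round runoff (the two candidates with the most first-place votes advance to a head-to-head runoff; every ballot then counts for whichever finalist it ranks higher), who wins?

Round 1 first-place votes: Sam 7, Vikram 0, Maya 3, Yara 6, Rosa 2. Sam and Yara advance.
Runoff: Sam is ranked above Yara on 7 ballots, Yara above Sam on 11.

Yara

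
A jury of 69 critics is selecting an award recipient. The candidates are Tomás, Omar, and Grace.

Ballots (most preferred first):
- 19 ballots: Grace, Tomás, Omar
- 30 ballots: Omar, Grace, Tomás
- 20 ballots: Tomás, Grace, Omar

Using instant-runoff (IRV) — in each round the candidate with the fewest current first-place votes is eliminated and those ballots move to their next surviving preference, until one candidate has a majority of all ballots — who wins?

Round 1: Tomás 20, Omar 30, Grace 19. Grace eliminated.
Round 2: Tomás 39, Omar 30. Tomás has a majority (≥35).

Tomás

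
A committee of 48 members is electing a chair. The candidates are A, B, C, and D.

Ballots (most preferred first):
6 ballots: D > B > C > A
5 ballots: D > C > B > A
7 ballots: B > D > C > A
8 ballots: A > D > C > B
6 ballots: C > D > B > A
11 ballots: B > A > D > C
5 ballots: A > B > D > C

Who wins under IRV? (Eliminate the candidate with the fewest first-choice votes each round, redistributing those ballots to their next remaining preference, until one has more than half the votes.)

Round 1: A 13, B 18, C 6, D 11. C eliminated.
Round 2: A 13, B 18, D 17. A eliminated.
Round 3: B 23, D 25. D has a majority (≥25).

D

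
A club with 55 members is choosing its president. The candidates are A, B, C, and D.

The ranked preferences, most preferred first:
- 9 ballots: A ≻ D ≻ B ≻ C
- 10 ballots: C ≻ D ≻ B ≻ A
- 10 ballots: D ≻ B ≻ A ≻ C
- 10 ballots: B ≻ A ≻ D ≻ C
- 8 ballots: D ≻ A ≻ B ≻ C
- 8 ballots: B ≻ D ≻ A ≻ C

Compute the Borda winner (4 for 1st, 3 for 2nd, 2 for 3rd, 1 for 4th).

A: 9×4 + 10×1 + 10×2 + 10×3 + 8×3 + 8×2 = 136
B: 9×2 + 10×2 + 10×3 + 10×4 + 8×2 + 8×4 = 156
C: 9×1 + 10×4 + 10×1 + 10×1 + 8×1 + 8×1 = 85
D: 9×3 + 10×3 + 10×4 + 10×2 + 8×4 + 8×3 = 173

D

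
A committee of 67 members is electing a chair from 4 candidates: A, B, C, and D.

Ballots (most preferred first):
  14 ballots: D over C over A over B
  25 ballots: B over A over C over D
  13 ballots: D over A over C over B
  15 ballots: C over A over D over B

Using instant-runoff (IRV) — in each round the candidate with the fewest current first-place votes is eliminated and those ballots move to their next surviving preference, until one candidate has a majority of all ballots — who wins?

Round 1: A 0, B 25, C 15, D 27. A eliminated.
Round 2: B 25, C 15, D 27. C eliminated.
Round 3: B 25, D 42. D has a majority (≥34).

D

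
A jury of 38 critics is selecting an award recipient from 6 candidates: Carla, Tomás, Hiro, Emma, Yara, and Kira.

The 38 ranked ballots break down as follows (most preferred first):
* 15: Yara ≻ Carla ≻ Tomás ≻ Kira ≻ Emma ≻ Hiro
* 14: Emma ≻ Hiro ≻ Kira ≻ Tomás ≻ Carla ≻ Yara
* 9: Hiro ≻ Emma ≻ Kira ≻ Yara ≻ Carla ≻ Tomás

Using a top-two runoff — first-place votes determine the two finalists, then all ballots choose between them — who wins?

Round 1 first-place votes: Carla 0, Tomás 0, Hiro 9, Emma 14, Yara 15, Kira 0. Yara and Emma advance.
Runoff: Yara is ranked above Emma on 15 ballots, Emma above Yara on 23.

Emma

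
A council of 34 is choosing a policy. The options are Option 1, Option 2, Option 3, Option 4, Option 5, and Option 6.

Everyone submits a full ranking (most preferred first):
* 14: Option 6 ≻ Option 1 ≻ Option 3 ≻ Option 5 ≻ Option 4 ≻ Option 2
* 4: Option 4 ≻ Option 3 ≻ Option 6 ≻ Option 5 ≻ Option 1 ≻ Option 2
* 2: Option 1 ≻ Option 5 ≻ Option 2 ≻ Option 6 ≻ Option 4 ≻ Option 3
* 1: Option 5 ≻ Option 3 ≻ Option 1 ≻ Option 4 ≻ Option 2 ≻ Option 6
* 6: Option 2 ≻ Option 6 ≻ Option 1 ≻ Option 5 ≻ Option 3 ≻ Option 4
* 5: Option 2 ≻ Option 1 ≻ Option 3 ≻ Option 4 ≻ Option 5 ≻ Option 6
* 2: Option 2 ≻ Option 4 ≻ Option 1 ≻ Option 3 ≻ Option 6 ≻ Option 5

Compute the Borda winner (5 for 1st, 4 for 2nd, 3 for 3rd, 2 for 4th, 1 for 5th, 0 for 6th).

Option 1: 14×4 + 4×1 + 2×5 + 1×3 + 6×3 + 5×4 + 2×3 = 117
Option 2: 14×0 + 4×0 + 2×3 + 1×1 + 6×5 + 5×5 + 2×5 = 72
Option 3: 14×3 + 4×4 + 2×0 + 1×4 + 6×1 + 5×3 + 2×2 = 87
Option 4: 14×1 + 4×5 + 2×1 + 1×2 + 6×0 + 5×2 + 2×4 = 56
Option 5: 14×2 + 4×2 + 2×4 + 1×5 + 6×2 + 5×1 + 2×0 = 66
Option 6: 14×5 + 4×3 + 2×2 + 1×0 + 6×4 + 5×0 + 2×1 = 112

Option 1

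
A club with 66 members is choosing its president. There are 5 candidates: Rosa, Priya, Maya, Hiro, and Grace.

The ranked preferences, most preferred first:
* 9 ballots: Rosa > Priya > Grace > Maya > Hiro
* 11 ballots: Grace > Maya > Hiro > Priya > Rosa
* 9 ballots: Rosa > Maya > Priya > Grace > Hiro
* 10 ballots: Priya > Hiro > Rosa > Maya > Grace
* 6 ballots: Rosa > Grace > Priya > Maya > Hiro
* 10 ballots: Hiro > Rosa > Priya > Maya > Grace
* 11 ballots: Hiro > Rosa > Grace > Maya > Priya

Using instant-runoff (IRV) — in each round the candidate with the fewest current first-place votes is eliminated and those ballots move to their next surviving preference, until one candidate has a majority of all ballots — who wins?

Hiro

Round 1: Rosa 24, Priya 10, Maya 0, Hiro 21, Grace 11. Maya eliminated.
Round 2: Rosa 24, Priya 10, Hiro 21, Grace 11. Priya eliminated.
Round 3: Rosa 24, Hiro 31, Grace 11. Grace eliminated.
Round 4: Rosa 24, Hiro 42. Hiro has a majority (≥34).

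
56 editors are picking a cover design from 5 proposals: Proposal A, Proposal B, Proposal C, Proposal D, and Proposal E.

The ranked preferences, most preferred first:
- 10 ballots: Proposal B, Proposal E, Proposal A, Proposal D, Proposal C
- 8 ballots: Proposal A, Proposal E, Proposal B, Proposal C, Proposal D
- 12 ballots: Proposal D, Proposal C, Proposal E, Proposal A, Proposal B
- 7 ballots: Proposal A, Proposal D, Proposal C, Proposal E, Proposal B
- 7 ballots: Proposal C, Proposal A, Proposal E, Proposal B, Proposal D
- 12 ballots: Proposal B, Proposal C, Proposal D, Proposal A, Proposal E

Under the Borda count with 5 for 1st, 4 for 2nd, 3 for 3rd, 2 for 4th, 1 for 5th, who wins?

Proposal A: 10×3 + 8×5 + 12×2 + 7×5 + 7×4 + 12×2 = 181
Proposal B: 10×5 + 8×3 + 12×1 + 7×1 + 7×2 + 12×5 = 167
Proposal C: 10×1 + 8×2 + 12×4 + 7×3 + 7×5 + 12×4 = 178
Proposal D: 10×2 + 8×1 + 12×5 + 7×4 + 7×1 + 12×3 = 159
Proposal E: 10×4 + 8×4 + 12×3 + 7×2 + 7×3 + 12×1 = 155

Proposal A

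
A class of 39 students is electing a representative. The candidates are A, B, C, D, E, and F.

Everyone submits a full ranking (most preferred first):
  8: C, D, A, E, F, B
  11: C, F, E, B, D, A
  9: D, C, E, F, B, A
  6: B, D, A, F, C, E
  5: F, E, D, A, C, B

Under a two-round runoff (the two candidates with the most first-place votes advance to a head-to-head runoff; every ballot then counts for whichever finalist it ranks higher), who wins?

Round 1 first-place votes: A 0, B 6, C 19, D 9, E 0, F 5. C and D advance.
Runoff: C is ranked above D on 19 ballots, D above C on 20.

D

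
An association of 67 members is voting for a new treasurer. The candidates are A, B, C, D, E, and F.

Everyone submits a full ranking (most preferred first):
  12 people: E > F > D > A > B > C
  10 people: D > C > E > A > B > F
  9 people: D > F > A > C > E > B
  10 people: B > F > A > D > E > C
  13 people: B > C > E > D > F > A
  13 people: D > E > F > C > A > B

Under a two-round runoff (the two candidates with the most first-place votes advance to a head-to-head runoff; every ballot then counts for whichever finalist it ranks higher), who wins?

Round 1 first-place votes: A 0, B 23, C 0, D 32, E 12, F 0. D and B advance.
Runoff: D is ranked above B on 44 ballots, B above D on 23.

D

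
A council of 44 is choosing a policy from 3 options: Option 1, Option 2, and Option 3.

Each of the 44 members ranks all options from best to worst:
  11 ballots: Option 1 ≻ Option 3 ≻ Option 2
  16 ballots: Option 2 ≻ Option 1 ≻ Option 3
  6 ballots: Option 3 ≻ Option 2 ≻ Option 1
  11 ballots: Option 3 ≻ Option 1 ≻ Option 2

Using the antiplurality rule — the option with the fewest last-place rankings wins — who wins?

Last-place votes: Option 1 6, Option 2 22, Option 3 16.

Option 1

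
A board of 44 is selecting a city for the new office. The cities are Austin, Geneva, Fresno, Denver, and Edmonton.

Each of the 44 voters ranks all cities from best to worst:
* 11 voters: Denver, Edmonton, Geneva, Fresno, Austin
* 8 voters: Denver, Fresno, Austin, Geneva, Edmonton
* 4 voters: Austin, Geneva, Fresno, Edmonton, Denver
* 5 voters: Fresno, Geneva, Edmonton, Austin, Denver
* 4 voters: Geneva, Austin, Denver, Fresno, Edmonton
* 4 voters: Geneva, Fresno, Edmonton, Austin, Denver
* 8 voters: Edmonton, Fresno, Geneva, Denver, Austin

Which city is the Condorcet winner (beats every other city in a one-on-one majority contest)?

Geneva

Geneva vs Austin: 32–12
Geneva vs Fresno: 23–21
Geneva vs Denver: 25–19
Geneva vs Edmonton: 25–19
Geneva beats every other city.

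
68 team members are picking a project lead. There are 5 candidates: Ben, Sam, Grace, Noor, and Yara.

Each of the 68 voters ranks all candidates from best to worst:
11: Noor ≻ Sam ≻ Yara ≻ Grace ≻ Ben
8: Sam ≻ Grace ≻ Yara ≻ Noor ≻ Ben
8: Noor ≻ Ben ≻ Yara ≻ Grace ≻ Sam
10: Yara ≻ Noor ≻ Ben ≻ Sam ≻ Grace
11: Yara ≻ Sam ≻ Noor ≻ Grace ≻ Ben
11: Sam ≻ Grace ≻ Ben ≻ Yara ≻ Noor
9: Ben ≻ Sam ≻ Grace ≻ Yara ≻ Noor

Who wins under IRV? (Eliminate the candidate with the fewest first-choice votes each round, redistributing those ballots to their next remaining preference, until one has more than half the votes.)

Sam

Round 1: Ben 9, Sam 19, Grace 0, Noor 19, Yara 21. Grace eliminated.
Round 2: Ben 9, Sam 19, Noor 19, Yara 21. Ben eliminated.
Round 3: Sam 28, Noor 19, Yara 21. Noor eliminated.
Round 4: Sam 39, Yara 29. Sam has a majority (≥35).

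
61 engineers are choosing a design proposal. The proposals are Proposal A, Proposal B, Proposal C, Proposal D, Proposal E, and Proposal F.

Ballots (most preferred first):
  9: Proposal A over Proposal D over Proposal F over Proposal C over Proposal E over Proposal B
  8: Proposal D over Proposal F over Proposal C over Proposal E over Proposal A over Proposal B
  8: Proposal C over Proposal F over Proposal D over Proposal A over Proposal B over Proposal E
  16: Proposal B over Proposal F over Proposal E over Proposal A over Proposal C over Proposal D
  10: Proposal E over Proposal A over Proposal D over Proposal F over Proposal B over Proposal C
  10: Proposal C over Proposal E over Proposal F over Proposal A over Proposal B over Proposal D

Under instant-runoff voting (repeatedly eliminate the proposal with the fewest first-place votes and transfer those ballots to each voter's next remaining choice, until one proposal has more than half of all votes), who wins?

Round 1: Proposal A 9, Proposal B 16, Proposal C 18, Proposal D 8, Proposal E 10, Proposal F 0. Proposal F eliminated.
Round 2: Proposal A 9, Proposal B 16, Proposal C 18, Proposal D 8, Proposal E 10. Proposal D eliminated.
Round 3: Proposal A 9, Proposal B 16, Proposal C 26, Proposal E 10. Proposal A eliminated.
Round 4: Proposal B 16, Proposal C 35, Proposal E 10. Proposal C has a majority (≥31).

Proposal C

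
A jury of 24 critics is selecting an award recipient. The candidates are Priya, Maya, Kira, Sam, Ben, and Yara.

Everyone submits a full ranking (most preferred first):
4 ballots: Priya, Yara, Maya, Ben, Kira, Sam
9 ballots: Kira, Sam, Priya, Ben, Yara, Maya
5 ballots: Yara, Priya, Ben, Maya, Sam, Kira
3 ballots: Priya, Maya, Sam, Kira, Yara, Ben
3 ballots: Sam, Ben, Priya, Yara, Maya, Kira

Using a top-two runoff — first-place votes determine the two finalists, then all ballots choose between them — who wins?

Round 1 first-place votes: Priya 7, Maya 0, Kira 9, Sam 3, Ben 0, Yara 5. Kira and Priya advance.
Runoff: Kira is ranked above Priya on 9 ballots, Priya above Kira on 15.

Priya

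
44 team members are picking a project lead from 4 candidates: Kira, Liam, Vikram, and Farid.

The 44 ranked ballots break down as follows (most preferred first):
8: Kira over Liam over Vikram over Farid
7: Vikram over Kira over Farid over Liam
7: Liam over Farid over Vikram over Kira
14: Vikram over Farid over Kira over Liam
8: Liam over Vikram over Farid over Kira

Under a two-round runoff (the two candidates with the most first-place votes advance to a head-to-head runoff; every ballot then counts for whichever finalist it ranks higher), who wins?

Round 1 first-place votes: Kira 8, Liam 15, Vikram 21, Farid 0. Vikram and Liam advance.
Runoff: Vikram is ranked above Liam on 21 ballots, Liam above Vikram on 23.

Liam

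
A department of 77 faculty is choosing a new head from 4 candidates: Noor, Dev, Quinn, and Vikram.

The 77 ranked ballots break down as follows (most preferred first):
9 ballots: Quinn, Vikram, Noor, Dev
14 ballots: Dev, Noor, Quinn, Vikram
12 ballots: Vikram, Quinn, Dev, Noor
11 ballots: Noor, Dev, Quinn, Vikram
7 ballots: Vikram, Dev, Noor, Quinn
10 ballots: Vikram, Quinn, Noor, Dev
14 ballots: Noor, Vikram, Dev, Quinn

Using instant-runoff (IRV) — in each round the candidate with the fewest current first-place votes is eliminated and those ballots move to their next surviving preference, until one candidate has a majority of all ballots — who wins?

Round 1: Noor 25, Dev 14, Quinn 9, Vikram 29. Quinn eliminated.
Round 2: Noor 25, Dev 14, Vikram 38. Dev eliminated.
Round 3: Noor 39, Vikram 38. Noor has a majority (≥39).

Noor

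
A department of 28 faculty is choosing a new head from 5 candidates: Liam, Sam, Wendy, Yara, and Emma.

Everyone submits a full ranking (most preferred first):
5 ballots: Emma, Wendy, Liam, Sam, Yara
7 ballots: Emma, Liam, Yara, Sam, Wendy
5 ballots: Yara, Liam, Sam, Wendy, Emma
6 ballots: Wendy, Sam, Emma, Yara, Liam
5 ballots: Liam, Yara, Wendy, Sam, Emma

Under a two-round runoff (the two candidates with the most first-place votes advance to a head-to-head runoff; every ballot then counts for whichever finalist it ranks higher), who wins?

Wendy

Round 1 first-place votes: Liam 5, Sam 0, Wendy 6, Yara 5, Emma 12. Emma and Wendy advance.
Runoff: Emma is ranked above Wendy on 12 ballots, Wendy above Emma on 16.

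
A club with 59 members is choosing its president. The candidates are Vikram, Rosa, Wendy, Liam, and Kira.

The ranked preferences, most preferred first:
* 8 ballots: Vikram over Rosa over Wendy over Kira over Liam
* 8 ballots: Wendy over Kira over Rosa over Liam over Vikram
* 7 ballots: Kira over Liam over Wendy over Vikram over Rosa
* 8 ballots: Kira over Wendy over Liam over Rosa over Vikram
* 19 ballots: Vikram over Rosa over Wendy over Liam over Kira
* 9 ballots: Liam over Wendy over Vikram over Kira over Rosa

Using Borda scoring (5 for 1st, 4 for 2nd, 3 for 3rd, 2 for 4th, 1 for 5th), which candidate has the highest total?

Wendy

Vikram: 8×5 + 8×1 + 7×2 + 8×1 + 19×5 + 9×3 = 192
Rosa: 8×4 + 8×3 + 7×1 + 8×2 + 19×4 + 9×1 = 164
Wendy: 8×3 + 8×5 + 7×3 + 8×4 + 19×3 + 9×4 = 210
Liam: 8×1 + 8×2 + 7×4 + 8×3 + 19×2 + 9×5 = 159
Kira: 8×2 + 8×4 + 7×5 + 8×5 + 19×1 + 9×2 = 160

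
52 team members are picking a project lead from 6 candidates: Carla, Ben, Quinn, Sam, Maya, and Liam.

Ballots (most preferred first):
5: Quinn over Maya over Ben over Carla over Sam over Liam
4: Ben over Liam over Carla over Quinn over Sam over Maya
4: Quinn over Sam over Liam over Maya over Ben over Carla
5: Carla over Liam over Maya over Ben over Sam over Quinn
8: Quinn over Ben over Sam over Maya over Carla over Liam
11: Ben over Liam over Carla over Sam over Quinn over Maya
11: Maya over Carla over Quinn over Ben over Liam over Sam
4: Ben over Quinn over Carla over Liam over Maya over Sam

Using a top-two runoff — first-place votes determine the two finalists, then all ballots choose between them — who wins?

Quinn

Round 1 first-place votes: Carla 5, Ben 19, Quinn 17, Sam 0, Maya 11, Liam 0. Ben and Quinn advance.
Runoff: Ben is ranked above Quinn on 24 ballots, Quinn above Ben on 28.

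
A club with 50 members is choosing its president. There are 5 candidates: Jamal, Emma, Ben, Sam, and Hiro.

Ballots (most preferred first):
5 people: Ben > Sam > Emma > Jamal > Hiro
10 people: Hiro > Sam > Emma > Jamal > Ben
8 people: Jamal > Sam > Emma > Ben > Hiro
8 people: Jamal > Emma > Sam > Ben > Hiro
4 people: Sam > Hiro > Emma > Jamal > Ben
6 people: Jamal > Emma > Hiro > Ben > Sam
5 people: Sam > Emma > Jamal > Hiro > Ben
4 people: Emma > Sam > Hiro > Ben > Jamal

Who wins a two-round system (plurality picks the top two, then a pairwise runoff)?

Round 1 first-place votes: Jamal 22, Emma 4, Ben 5, Sam 9, Hiro 10. Jamal and Hiro advance.
Runoff: Jamal is ranked above Hiro on 32 ballots, Hiro above Jamal on 18.

Jamal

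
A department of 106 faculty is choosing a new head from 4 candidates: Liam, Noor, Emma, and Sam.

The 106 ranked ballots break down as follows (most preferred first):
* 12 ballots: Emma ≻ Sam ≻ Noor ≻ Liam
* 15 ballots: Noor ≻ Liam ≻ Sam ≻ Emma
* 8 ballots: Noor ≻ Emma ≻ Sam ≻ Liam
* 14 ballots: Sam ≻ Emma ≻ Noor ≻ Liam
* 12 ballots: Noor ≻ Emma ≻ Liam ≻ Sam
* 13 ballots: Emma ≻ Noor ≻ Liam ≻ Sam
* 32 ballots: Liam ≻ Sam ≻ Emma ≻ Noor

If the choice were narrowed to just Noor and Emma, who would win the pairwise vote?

Noor is ranked above Emma on 35 ballots; Emma above Noor on 71.

Emma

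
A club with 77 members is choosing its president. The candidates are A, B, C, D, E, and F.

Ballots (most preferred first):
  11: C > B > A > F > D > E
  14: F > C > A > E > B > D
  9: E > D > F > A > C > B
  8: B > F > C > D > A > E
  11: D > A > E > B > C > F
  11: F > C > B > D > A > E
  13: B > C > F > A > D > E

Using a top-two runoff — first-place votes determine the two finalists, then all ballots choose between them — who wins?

Round 1 first-place votes: A 0, B 21, C 11, D 11, E 9, F 25. F and B advance.
Runoff: F is ranked above B on 34 ballots, B above F on 43.

B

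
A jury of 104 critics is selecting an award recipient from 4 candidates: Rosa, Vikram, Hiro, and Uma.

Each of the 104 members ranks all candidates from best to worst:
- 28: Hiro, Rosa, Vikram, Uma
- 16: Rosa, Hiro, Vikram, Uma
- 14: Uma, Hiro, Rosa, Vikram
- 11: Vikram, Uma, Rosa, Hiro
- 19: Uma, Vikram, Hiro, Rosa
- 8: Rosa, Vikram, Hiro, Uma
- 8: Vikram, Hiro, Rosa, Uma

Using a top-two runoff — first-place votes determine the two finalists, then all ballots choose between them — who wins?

Hiro

Round 1 first-place votes: Rosa 24, Vikram 19, Hiro 28, Uma 33. Uma and Hiro advance.
Runoff: Uma is ranked above Hiro on 44 ballots, Hiro above Uma on 60.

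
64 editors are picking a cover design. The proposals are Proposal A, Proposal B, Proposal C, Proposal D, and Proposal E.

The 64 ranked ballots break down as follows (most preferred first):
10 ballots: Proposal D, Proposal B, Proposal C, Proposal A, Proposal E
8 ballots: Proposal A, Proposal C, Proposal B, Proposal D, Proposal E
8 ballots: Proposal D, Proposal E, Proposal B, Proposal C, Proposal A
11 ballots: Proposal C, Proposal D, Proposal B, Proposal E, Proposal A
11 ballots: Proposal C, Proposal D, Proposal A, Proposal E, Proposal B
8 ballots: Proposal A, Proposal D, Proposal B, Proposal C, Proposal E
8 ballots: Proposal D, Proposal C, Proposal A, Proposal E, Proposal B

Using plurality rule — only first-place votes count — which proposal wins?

First-place votes: Proposal A 16, Proposal B 0, Proposal C 22, Proposal D 26, Proposal E 0.

Proposal D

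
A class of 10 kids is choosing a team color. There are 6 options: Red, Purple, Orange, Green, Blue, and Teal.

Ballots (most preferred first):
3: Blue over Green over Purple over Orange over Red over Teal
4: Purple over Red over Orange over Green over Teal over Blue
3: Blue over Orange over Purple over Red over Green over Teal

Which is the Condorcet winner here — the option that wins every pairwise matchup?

Blue vs Red: 6–4
Blue vs Purple: 6–4
Blue vs Orange: 6–4
Blue vs Green: 6–4
Blue vs Teal: 6–4
Blue beats every other option.

Blue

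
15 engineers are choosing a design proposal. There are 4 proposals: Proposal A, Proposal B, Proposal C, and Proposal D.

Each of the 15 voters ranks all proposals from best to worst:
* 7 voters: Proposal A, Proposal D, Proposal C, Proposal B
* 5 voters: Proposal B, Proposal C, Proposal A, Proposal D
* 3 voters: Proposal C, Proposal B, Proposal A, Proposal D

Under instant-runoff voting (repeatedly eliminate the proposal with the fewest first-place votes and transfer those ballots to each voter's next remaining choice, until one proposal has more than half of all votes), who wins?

Proposal B

Round 1: Proposal A 7, Proposal B 5, Proposal C 3, Proposal D 0. Proposal D eliminated.
Round 2: Proposal A 7, Proposal B 5, Proposal C 3. Proposal C eliminated.
Round 3: Proposal A 7, Proposal B 8. Proposal B has a majority (≥8).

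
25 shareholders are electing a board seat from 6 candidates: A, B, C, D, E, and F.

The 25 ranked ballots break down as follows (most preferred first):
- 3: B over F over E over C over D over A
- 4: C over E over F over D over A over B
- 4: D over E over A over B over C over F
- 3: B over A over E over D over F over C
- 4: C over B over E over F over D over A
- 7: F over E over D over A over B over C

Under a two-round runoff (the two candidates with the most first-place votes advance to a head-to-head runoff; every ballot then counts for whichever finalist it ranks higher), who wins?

F

Round 1 first-place votes: A 0, B 6, C 8, D 4, E 0, F 7. C and F advance.
Runoff: C is ranked above F on 12 ballots, F above C on 13.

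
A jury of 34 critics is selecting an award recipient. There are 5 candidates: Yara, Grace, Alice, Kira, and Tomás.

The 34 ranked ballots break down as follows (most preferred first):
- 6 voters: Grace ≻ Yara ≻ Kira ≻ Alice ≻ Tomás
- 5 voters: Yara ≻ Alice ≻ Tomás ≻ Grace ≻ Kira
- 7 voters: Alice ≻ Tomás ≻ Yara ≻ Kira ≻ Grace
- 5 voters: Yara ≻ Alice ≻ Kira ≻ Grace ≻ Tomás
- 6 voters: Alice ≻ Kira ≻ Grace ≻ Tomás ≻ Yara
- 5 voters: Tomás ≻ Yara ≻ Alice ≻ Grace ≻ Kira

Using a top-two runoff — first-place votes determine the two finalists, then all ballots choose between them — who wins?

Yara

Round 1 first-place votes: Yara 10, Grace 6, Alice 13, Kira 0, Tomás 5. Alice and Yara advance.
Runoff: Alice is ranked above Yara on 13 ballots, Yara above Alice on 21.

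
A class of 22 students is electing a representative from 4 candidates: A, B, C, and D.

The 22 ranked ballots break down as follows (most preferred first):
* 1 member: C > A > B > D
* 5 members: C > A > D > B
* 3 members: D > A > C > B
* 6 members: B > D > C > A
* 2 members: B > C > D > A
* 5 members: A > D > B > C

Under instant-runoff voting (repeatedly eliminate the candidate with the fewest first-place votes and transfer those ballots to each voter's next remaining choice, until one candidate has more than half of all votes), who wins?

A

Round 1: A 5, B 8, C 6, D 3. D eliminated.
Round 2: A 8, B 8, C 6. C eliminated.
Round 3: A 14, B 8. A has a majority (≥12).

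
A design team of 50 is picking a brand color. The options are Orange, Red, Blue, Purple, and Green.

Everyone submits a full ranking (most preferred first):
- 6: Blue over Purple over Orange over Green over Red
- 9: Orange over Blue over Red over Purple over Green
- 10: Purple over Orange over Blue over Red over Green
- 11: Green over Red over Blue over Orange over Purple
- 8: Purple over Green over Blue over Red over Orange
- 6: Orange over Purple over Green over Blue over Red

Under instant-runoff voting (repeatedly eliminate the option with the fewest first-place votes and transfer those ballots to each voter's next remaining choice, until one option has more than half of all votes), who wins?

Orange

Round 1: Orange 15, Red 0, Blue 6, Purple 18, Green 11. Red eliminated.
Round 2: Orange 15, Blue 6, Purple 18, Green 11. Blue eliminated.
Round 3: Orange 15, Purple 24, Green 11. Green eliminated.
Round 4: Orange 26, Purple 24. Orange has a majority (≥26).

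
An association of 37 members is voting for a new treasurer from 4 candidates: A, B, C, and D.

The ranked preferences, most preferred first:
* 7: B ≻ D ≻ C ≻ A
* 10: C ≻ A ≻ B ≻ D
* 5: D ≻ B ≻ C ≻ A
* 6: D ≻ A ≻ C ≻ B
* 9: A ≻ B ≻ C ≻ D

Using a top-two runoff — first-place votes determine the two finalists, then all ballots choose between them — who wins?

Round 1 first-place votes: A 9, B 7, C 10, D 11. D and C advance.
Runoff: D is ranked above C on 18 ballots, C above D on 19.

C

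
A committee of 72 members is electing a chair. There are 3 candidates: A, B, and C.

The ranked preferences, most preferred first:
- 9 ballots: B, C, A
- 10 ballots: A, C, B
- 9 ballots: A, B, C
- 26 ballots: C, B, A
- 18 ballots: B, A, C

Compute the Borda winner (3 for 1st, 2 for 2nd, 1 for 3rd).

B

A: 9×1 + 10×3 + 9×3 + 26×1 + 18×2 = 128
B: 9×3 + 10×1 + 9×2 + 26×2 + 18×3 = 161
C: 9×2 + 10×2 + 9×1 + 26×3 + 18×1 = 143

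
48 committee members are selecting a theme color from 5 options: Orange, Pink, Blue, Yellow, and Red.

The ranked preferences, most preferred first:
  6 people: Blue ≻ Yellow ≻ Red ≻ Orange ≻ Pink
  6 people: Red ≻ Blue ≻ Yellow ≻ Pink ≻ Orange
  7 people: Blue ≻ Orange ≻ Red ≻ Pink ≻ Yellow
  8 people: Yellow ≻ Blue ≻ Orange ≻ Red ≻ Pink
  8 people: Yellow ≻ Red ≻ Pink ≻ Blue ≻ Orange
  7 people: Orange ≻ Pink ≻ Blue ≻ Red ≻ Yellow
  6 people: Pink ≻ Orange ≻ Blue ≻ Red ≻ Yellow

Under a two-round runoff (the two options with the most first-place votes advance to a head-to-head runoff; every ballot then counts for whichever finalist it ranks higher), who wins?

Round 1 first-place votes: Orange 7, Pink 6, Blue 13, Yellow 16, Red 6. Yellow and Blue advance.
Runoff: Yellow is ranked above Blue on 16 ballots, Blue above Yellow on 32.

Blue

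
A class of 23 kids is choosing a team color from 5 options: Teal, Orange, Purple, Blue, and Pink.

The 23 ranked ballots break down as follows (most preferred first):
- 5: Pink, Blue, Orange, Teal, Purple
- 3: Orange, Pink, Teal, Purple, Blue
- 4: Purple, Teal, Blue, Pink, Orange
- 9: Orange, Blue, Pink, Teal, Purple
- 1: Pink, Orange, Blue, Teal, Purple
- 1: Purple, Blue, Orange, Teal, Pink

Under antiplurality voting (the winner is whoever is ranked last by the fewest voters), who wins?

Teal

Last-place votes: Teal 0, Orange 4, Purple 15, Blue 3, Pink 1.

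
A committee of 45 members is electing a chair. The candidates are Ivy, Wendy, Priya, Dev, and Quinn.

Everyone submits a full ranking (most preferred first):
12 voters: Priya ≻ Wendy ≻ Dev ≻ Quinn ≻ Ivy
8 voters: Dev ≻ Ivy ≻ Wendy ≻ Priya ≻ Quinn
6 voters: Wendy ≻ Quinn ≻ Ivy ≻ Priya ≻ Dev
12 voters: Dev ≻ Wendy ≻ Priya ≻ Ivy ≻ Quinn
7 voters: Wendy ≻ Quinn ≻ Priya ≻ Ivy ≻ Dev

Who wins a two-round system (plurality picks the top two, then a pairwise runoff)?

Round 1 first-place votes: Ivy 0, Wendy 13, Priya 12, Dev 20, Quinn 0. Dev and Wendy advance.
Runoff: Dev is ranked above Wendy on 20 ballots, Wendy above Dev on 25.

Wendy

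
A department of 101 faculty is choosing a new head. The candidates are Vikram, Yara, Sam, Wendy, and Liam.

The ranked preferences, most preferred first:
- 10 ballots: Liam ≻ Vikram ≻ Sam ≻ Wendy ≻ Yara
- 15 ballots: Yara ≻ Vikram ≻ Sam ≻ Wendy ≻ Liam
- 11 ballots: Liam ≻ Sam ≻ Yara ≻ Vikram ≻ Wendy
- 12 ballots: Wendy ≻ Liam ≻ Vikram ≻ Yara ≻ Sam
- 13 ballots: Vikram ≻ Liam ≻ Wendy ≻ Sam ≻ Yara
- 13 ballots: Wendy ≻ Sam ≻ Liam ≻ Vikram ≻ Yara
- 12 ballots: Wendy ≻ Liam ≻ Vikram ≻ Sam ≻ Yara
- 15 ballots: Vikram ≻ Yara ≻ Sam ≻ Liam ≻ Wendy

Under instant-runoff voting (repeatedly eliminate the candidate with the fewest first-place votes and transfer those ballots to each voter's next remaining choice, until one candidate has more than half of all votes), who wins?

Round 1: Vikram 28, Yara 15, Sam 0, Wendy 37, Liam 21. Sam eliminated.
Round 2: Vikram 28, Yara 15, Wendy 37, Liam 21. Yara eliminated.
Round 3: Vikram 43, Wendy 37, Liam 21. Liam eliminated.
Round 4: Vikram 64, Wendy 37. Vikram has a majority (≥51).

Vikram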